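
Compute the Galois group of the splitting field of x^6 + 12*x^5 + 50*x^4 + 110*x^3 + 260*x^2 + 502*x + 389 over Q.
The polynomial f is an irreducible sextic over Q, so G = Gal(f/Q) is one of the 16 transitive subgroups 6T1, ..., 6T16 of S_6. The discriminant of f is 38875225000000 = 6235000^2, a perfect square, so G is contained in A_6. The transitive groups of degree 6 contained in A_6 are: A_4 (6T4, order 12), S_4 (6T7, order 24), (C_3 x C_3) : C_4 (6T10, order 36), PSL(2,5) (6T12, order 60), A_6 (6T15, order 360). By Dedekind's theorem, for a prime p not dividing disc(f) the degrees of the irreducible factors of f mod p form the cycle type of an element of G. Factoring f modulo the 19 such primes p <= 83 (skipping 2, 5, 29, 43, which divide the discriminant), each new pattern first appears at: mod 3: f = (x^2 + 2x + 2)(x^4 + x^3 + x^2 + x + 1), pattern 4+2; mod 11: f = (x^3 + 2x^2 + 8x + 3)(x^3 + 10x^2 + 5), pattern 3+3; mod 19: f = (x + 1)(x + 6)(x^2 + 10x + 4)(x^2 + 14x + 17), pattern 2+2+1+1; mod 61: f = (x + 21)(x + 39)(x + 42)(x^3 + 32x^2 + 35x + 47), pattern 3+1+1+1. No other pattern occurs in this range, so the set of observed cycle types is {4+2, 3+3, 2+2+1+1, 3+1+1+1}. The candidates containing elements of all these cycle types are (C_3 x C_3) : C_4 (6T10) of order 36, A_6 (6T15) of order 360; the others are excluded. The observed types are precisely the cycle types that occur in (C_3 x C_3) : C_4 (6T10) (apart from the identity). Each of the other remaining candidates has further cycle types, and by the Chebotarev density theorem the matching factorization patterns would occur for a proportion of primes equal to their share of the group: A_6 (6T15) additionally contains elements of type 5+1 (144 of its 360 elements, about 40% of primes). None of the 19 primes tested shows any such pattern (for each of these groups the chance of that is below 10^-4), which rules them out. Hence G = (C_3 x C_3) : C_4 (6T10), of order 36.

(C_3 x C_3) : C_4 (order 36)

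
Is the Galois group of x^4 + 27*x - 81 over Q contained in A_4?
No

The polynomial is irreducible of degree 4 over Q. Its discriminant is -150397803, which is not a perfect square. A Galois group lies in the alternating group exactly when the discriminant is a square in Q, so the Galois group (S_4) is not contained in A_4.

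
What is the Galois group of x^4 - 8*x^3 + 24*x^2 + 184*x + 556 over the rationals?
A_4 (also written A4)

The polynomial is an irreducible quartic over Q and its discriminant is 176319369216 = 419904^2, a perfect square, so the Galois group is contained in A_4. The resolvent cubic y^3 - 24*y^2 - 3696*y - 16064 is irreducible over Q. An irreducible resolvent with square discriminant gives A_4.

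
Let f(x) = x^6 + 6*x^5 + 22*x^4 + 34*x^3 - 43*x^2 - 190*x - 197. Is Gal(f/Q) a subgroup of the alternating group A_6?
The polynomial is irreducible of degree 6 over Q. Its discriminant is 3142462590059584 = 56057672^2, a perfect square. A Galois group lies in the alternating group exactly when the discriminant is a square in Q, so the Galois group (S_4) is contained in A_6.

Yes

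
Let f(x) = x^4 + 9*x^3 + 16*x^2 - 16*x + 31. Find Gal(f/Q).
The polynomial is an irreducible quartic over Q and its discriminant is 5565125, which is not a perfect square, so the Galois group is not contained in A_4. The resolvent cubic y^3 - 16*y^2 - 268*y - 783 has exactly one rational root, so the Galois group is C_4 or D_4. The quartic becomes reducible over Q(sqrt(disc)), so the group is C_4.

C_4 (order 4)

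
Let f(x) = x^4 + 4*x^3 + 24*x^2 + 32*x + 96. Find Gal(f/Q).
A_4 (order 12)

The polynomial is an irreducible quartic over Q and its discriminant is 12845056 = 3584^2, a perfect square, so the Galois group is contained in A_4. The resolvent cubic y^3 - 24*y^2 - 256*y + 6656 is irreducible over Q. An irreducible resolvent with square discriminant gives A_4.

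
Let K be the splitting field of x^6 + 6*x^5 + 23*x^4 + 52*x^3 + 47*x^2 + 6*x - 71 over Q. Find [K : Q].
12

The degree of the splitting field over Q equals the order of the Galois group, so first determine the group. The polynomial f is an irreducible sextic over Q, so G = Gal(f/Q) is one of the 16 transitive subgroups 6T1, ..., 6T16 of S_6. The discriminant of f is 164995463643136 = 12845056^2, a perfect square, so G is contained in A_6. The transitive groups of degree 6 contained in A_6 are: A_4 (6T4, order 12), S_4 (6T7, order 24), (C_3 x C_3) : C_4 (6T10, order 36), PSL(2,5) (6T12, order 60), A_6 (6T15, order 360). By Dedekind's theorem, for a prime p not dividing disc(f) the degrees of the irreducible factors of f mod p form the cycle type of an element of G. Factoring f modulo the 33 such primes p <= 149 (skipping 2, 7, which divide the discriminant), each new pattern first appears at: mod 3: f = (x^3 + x^2 + 2x + 1)(x^3 + 2x^2 + x + 1), pattern 3+3; mod 13: f = (x + 5)(x + 10)(x^2 + 2x + 6)(x^2 + 2x + 7), pattern 2+2+1+1. No other pattern occurs in this range, so the set of observed cycle types is {3+3, 2+2+1+1}. The candidates containing elements of all these cycle types are A_4 (6T4) of order 12, S_4 (6T7) of order 24, (C_3 x C_3) : C_4 (6T10) of order 36, PSL(2,5) (6T12) of order 60, A_6 (6T15) of order 360; the others are excluded. The observed types are precisely the cycle types that occur in A_4 (6T4) (apart from the identity). Each of the other remaining candidates has further cycle types, and by the Chebotarev density theorem the matching factorization patterns would occur for a proportion of primes equal to their share of the group: S_4 (6T7) additionally contains elements of type 4+2 (6 of its 24 elements, about 25% of primes); (C_3 x C_3) : C_4 (6T10) additionally contains elements of type 4+2, 3+1+1+1 (22 of its 36 elements, about 61% of primes); PSL(2,5) (6T12) additionally contains elements of type 5+1 (24 of its 60 elements, about 40% of primes); A_6 (6T15) additionally contains elements of type 5+1, 4+2, 3+1+1+1 (274 of its 360 elements, about 76% of primes). None of the 33 primes tested shows any such pattern (for each of these groups the chance of that is below 10^-4), which rules them out. Hence G = A_4 (6T4), of order 12. The Galois group A_4 (6T4) has order 12, so the splitting field has degree 12 over Q.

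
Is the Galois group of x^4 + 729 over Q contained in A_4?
The polynomial is irreducible of degree 4 over Q. Its discriminant is 99179645184 = 314928^2, a perfect square. A Galois group lies in the alternating group exactly when the discriminant is a square in Q, so the Galois group (V_4) is contained in A_4.

Yes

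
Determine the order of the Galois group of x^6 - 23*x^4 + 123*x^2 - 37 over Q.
6

The degree of the splitting field over Q equals the order of the Galois group, so first determine the group. The polynomial f is an irreducible sextic over Q, so G = Gal(f/Q) is one of the 16 transitive subgroups 6T1, ..., 6T16 of S_6. The discriminant of f is 870211913777152, which is not a perfect square, so G is not contained in A_6. The transitive groups of degree 6 not contained in A_6 are: C_6 (6T1, order 6), S_3 (6T2, order 6), D_6 (6T3, order 12), C_3 x S_3 (6T5, order 18), A_4 x C_2 (6T6, order 24), S_4 (6T8, order 24), S_3 x S_3 (6T9, order 36), S_4 x C_2 (6T11, order 48), (S_3 x S_3) : C_2 (6T13, order 72), PGL(2,5) (6T14, order 120), S_6 (6T16, order 720). By Dedekind's theorem, for a prime p not dividing disc(f) the degrees of the irreducible factors of f mod p form the cycle type of an element of G. Factoring f modulo the 23 such primes p <= 97 (skipping 2, 37, which divide the discriminant), each new pattern first appears at: mod 3: f = (x^3 + x^2 + x + 2)(x^3 + 2x^2 + x + 1), pattern 3+3; mod 5: f = (x^2 + 3)(x^2 + 2x + 4)(x^2 + 3x + 4), pattern 2+2+2; mod 67: f = (x + 5)(x + 6)(x + 30)(x + 37)(x + 61)(x + 62), pattern 1+1+1+1+1+1. No other pattern occurs in this range, so the set of observed cycle types is {3+3, 2+2+2, 1+1+1+1+1+1}. The candidates containing elements of all these cycle types are C_6 (6T1) of order 6, S_3 (6T2) of order 6, D_6 (6T3) of order 12, C_3 x S_3 (6T5) of order 18, A_4 x C_2 (6T6) of order 24, S_4 (6T8) of order 24, S_3 x S_3 (6T9) of order 36, S_4 x C_2 (6T11) of order 48, (S_3 x S_3) : C_2 (6T13) of order 72, PGL(2,5) (6T14) of order 120, S_6 (6T16) of order 720; the others are excluded. The observed types are precisely the cycle types that occur in S_3 (6T2). Each of the other remaining candidates has further cycle types, and by the Chebotarev density theorem the matching factorization patterns would occur for a proportion of primes equal to their share of the group: C_6 (6T1) additionally contains elements of type 6 (2 of its 6 elements, about 33% of primes); D_6 (6T3) additionally contains elements of type 6, 2+2+1+1 (5 of its 12 elements, about 42% of primes); C_3 x S_3 (6T5) additionally contains elements of type 6, 3+1+1+1 (10 of its 18 elements, about 56% of primes); A_4 x C_2 (6T6) additionally contains elements of type 6, 2+2+1+1, 2+1+1+1+1 (14 of its 24 elements, about 58% of primes); S_4 (6T8) additionally contains elements of type 4+1+1, 2+2+1+1 (9 of its 24 elements, about 38% of primes); S_3 x S_3 (6T9) additionally contains elements of type 6, 3+1+1+1, 2+2+1+1 (25 of its 36 elements, about 69% of primes); S_4 x C_2 (6T11) additionally contains elements of type 6, 4+2, 4+1+1, 2+2+1+1, 2+1+1+1+1 (32 of its 48 elements, about 67% of primes); (S_3 x S_3) : C_2 (6T13) additionally contains elements of type 6, 4+2, 3+2+1, 3+1+1+1, 2+2+1+1, 2+1+1+1+1 (61 of its 72 elements, about 85% of primes); PGL(2,5) (6T14) additionally contains elements of type 6, 5+1, 4+1+1, 2+2+1+1 (89 of its 120 elements, about 74% of primes); S_6 (6T16) additionally contains elements of type 6, 5+1, 4+2, 4+1+1, 3+2+1, 3+1+1+1, 2+2+1+1, 2+1+1+1+1 (664 of its 720 elements, about 92% of primes). None of the 23 primes tested shows any such pattern (for each of these groups the chance of that is below 10^-4), which rules them out. Hence G = S_3 (6T2), of order 6. The Galois group S_3 (6T2) has order 6, so the splitting field has degree 6 over Q.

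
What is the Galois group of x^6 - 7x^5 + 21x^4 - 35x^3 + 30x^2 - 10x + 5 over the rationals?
The polynomial f is an irreducible sextic over Q, so G = Gal(f/Q) is one of the 16 transitive subgroups 6T1, ..., 6T16 of S_6. The discriminant of f is 525625 = 725^2, a perfect square, so G is contained in A_6. The transitive groups of degree 6 contained in A_6 are: A_4 (6T4, order 12), S_4 (6T7, order 24), (C_3 x C_3) : C_4 (6T10, order 36), PSL(2,5) (6T12, order 60), A_6 (6T15, order 360). By Dedekind's theorem, for a prime p not dividing disc(f) the degrees of the irreducible factors of f mod p form the cycle type of an element of G. Factoring f modulo the 19 such primes p <= 73 (skipping 5, 29, which divide the discriminant), each new pattern first appears at: mod 2: f = (x^2 + x + 1)(x^4 + x + 1), pattern 4+2; mod 11: f = (x^3 + 2x + 9)(x^3 + 4x^2 + 8x + 3), pattern 3+3; mod 19: f = (x + 6)(x + 7)(x^2 + 5x + 12)(x^2 + 13x + 10), pattern 2+2+1+1; mod 61: f = (x + 18)(x + 25)(x + 32)(x^3 + 40x^2 + 14x + 47), pattern 3+1+1+1. No other pattern occurs in this range, so the set of observed cycle types is {4+2, 3+3, 2+2+1+1, 3+1+1+1}. The candidates containing elements of all these cycle types are (C_3 x C_3) : C_4 (6T10) of order 36, A_6 (6T15) of order 360; the others are excluded. The observed types are precisely the cycle types that occur in (C_3 x C_3) : C_4 (6T10) (apart from the identity). Each of the other remaining candidates has further cycle types, and by the Chebotarev density theorem the matching factorization patterns would occur for a proportion of primes equal to their share of the group: A_6 (6T15) additionally contains elements of type 5+1 (144 of its 360 elements, about 40% of primes). None of the 19 primes tested shows any such pattern (for each of these groups the chance of that is below 10^-4), which rules them out. Hence G = (C_3 x C_3) : C_4 (6T10), of order 36.

(C_3 x C_3) : C_4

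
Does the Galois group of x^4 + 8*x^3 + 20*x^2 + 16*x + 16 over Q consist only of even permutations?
The polynomial is irreducible of degree 4 over Q. Its discriminant is 589824 = 768^2, a perfect square. A Galois group lies in the alternating group exactly when the discriminant is a square in Q, so the Galois group (V_4) is contained in A_4.

Yes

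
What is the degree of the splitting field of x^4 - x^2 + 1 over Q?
4

The degree of the splitting field over Q equals the order of the Galois group, so first determine the group. The polynomial is an irreducible quartic over Q and its discriminant is 144 = 12^2, a perfect square, so the Galois group is contained in A_4. The resolvent cubic y^3 + y^2 - 4*y - 4 splits completely over Q, which gives the Klein four-group V_4. The Galois group V_4 (4T2) has order 4, so the splitting field has degree 4 over Q.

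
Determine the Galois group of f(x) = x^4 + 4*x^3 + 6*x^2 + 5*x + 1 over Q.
S_4, the symmetric group on 4 letters

The polynomial is an irreducible quartic over Q and its discriminant is -283, which is not a perfect square, so the Galois group is not contained in A_4. The resolvent cubic y^3 - 6*y^2 + 16*y - 17 is irreducible over Q. An irreducible resolvent with non-square discriminant gives S_4.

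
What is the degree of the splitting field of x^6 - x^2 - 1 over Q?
24

The degree of the splitting field over Q equals the order of the Galois group, so first determine the group. The polynomial f is an irreducible sextic over Q, so G = Gal(f/Q) is one of the 16 transitive subgroups 6T1, ..., 6T16 of S_6. The discriminant of f is 33856 = 184^2, a perfect square, so G is contained in A_6. The transitive groups of degree 6 contained in A_6 are: A_4 (6T4, order 12), S_4 (6T7, order 24), (C_3 x C_3) : C_4 (6T10, order 36), PSL(2,5) (6T12, order 60), A_6 (6T15, order 360). By Dedekind's theorem, for a prime p not dividing disc(f) the degrees of the irreducible factors of f mod p form the cycle type of an element of G. Factoring f modulo the 79 such primes p <= 419 (skipping 2, 23, which divide the discriminant), each new pattern first appears at: mod 3: f = (x^3 + x^2 + 2x + 1)(x^3 + 2x^2 + 2x + 2), pattern 3+3; mod 5: f = (x^2 + 3)(x^4 + 2x^2 + 3), pattern 4+2; mod 19: f = (x + 5)(x + 14)(x^2 + 9x + 15)(x^2 + 10x + 15), pattern 2+2+1+1; mod 223: f = (x + 16)(x + 57)(x + 78)(x + 145)(x + 166)(x + 207), pattern 1+1+1+1+1+1. No other pattern occurs in this range, so the set of observed cycle types is {3+3, 4+2, 2+2+1+1, 1+1+1+1+1+1}. The candidates containing elements of all these cycle types are S_4 (6T7) of order 24, (C_3 x C_3) : C_4 (6T10) of order 36, A_6 (6T15) of order 360; the others are excluded. The observed types are precisely the cycle types that occur in S_4 (6T7). Each of the other remaining candidates has further cycle types, and by the Chebotarev density theorem the matching factorization patterns would occur for a proportion of primes equal to their share of the group: (C_3 x C_3) : C_4 (6T10) additionally contains elements of type 3+1+1+1 (4 of its 36 elements, about 11% of primes); A_6 (6T15) additionally contains elements of type 5+1, 3+1+1+1 (184 of its 360 elements, about 51% of primes). None of the 79 primes tested shows any such pattern (for each of these groups the chance of that is below 10^-4), which rules them out. Hence G = S_4 (6T7), of order 24. The Galois group S_4 (6T7) has order 24, so the splitting field has degree 24 over Q.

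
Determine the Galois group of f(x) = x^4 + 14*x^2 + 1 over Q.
The polynomial is an irreducible quartic over Q and its discriminant is 589824 = 768^2, a perfect square, so the Galois group is contained in A_4. The resolvent cubic y^3 - 14*y^2 - 4*y + 56 splits completely over Q, which gives the Klein four-group V_4.

V_4 (order 4)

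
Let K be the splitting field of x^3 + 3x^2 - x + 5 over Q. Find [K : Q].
6

The degree of the splitting field over Q equals the order of the Galois group, so first determine the group. The polynomial is an irreducible cubic over Q and its discriminant is -1472, which is not a perfect square. For an irreducible cubic, a non-square discriminant gives Galois group S_3. The Galois group S_3 (3T2) has order 6, so the splitting field has degree 6 over Q.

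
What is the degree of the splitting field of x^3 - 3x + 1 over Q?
The degree of the splitting field over Q equals the order of the Galois group, so first determine the group. The polynomial is an irreducible cubic over Q and its discriminant is 81 = 9^2, a perfect square. For an irreducible cubic, a square discriminant forces the Galois group to be A_3, the cyclic group of order 3. The Galois group C_3 (3T1) has order 3, so the splitting field has degree 3 over Q.

3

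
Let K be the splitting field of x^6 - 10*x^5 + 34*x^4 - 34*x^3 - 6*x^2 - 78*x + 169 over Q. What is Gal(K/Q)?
The polynomial f is an irreducible sextic over Q, so G = Gal(f/Q) is one of the 16 transitive subgroups 6T1, ..., 6T16 of S_6. The discriminant of f is 90962560000 = 301600^2, a perfect square, so G is contained in A_6. The transitive groups of degree 6 contained in A_6 are: A_4 (6T4, order 12), S_4 (6T7, order 24), (C_3 x C_3) : C_4 (6T10, order 36), PSL(2,5) (6T12, order 60), A_6 (6T15, order 360). By Dedekind's theorem, for a prime p not dividing disc(f) the degrees of the irreducible factors of f mod p form the cycle type of an element of G. Factoring f modulo the 19 such primes p <= 83 (skipping 2, 5, 13, 29, which divide the discriminant), each new pattern first appears at: mod 3: f = (x^2 + x + 2)(x^4 + x^3 + x^2 + 2x + 2), pattern 4+2; mod 11: f = (x^3 + 3x^2 + x + 1)(x^3 + 9x^2 + 6x + 4), pattern 3+3; mod 19: f = (x + 2)(x + 18)(x^2 + 13x + 18)(x^2 + 14x + 18), pattern 2+2+1+1; mod 61: f = (x + 28)(x + 35)(x + 45)(x^3 + 4x^2 + 57x + 25), pattern 3+1+1+1. No other pattern occurs in this range, so the set of observed cycle types is {4+2, 3+3, 2+2+1+1, 3+1+1+1}. The candidates containing elements of all these cycle types are (C_3 x C_3) : C_4 (6T10) of order 36, A_6 (6T15) of order 360; the others are excluded. The observed types are precisely the cycle types that occur in (C_3 x C_3) : C_4 (6T10) (apart from the identity). Each of the other remaining candidates has further cycle types, and by the Chebotarev density theorem the matching factorization patterns would occur for a proportion of primes equal to their share of the group: A_6 (6T15) additionally contains elements of type 5+1 (144 of its 360 elements, about 40% of primes). None of the 19 primes tested shows any such pattern (for each of these groups the chance of that is below 10^-4), which rules them out. Hence G = (C_3 x C_3) : C_4 (6T10), of order 36.

6T10: (C_3 x C_3) : C_4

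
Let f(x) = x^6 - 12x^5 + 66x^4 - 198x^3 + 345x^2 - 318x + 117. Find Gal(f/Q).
PGL(2,5)

The polynomial f is an irreducible sextic over Q, so G = Gal(f/Q) is one of the 16 transitive subgroups 6T1, ..., 6T16 of S_6. The discriminant of f is -1024192512, which is not a perfect square, so G is not contained in A_6. The transitive groups of degree 6 not contained in A_6 are: C_6 (6T1, order 6), S_3 (6T2, order 6), D_6 (6T3, order 12), C_3 x S_3 (6T5, order 18), A_4 x C_2 (6T6, order 24), S_4 (6T8, order 24), S_3 x S_3 (6T9, order 36), S_4 x C_2 (6T11, order 48), (S_3 x S_3) : C_2 (6T13, order 72), PGL(2,5) (6T14, order 120), S_6 (6T16, order 720). By Dedekind's theorem, for a prime p not dividing disc(f) the degrees of the irreducible factors of f mod p form the cycle type of an element of G. Factoring f modulo the 21 such primes p <= 89 (skipping 2, 3, 7, which divide the discriminant), each new pattern first appears at: mod 5: f = (x^6 + 3x^5 + x^4 + 2x^3 + 2x + 2), pattern 6; mod 11: f = (x + 3)(x^5 + 7x^4 + x^3 + 8x^2 + 2x + 6), pattern 5+1; mod 13: f = (x)(x + 11)(x^4 + 3x^3 + 7x^2 + 11x + 3), pattern 4+1+1; mod 23: f = (x + 2)(x + 8)(x^2 + 5x + 7)(x^2 + 19x + 7), pattern 2+2+1+1; mod 43: f = (x^3 + 13x^2 + 6x + 34)(x^3 + 18x^2 + 41x + 30), pattern 3+3; mod 61: f = (x^2 + 15x + 49)(x^2 + 41x + 10)(x^2 + 54x + 28), pattern 2+2+2. No other pattern occurs in this range, so the set of observed cycle types is {6, 5+1, 4+1+1, 2+2+1+1, 3+3, 2+2+2}. The candidates containing elements of all these cycle types are PGL(2,5) (6T14) of order 120, S_6 (6T16) of order 720; the others are excluded. The observed types are precisely the cycle types that occur in PGL(2,5) (6T14) (apart from the identity). Each of the other remaining candidates has further cycle types, and by the Chebotarev density theorem the matching factorization patterns would occur for a proportion of primes equal to their share of the group: S_6 (6T16) additionally contains elements of type 4+2, 3+2+1, 3+1+1+1, 2+1+1+1+1 (265 of its 720 elements, about 37% of primes). None of the 21 primes tested shows any such pattern (for each of these groups the chance of that is below 10^-4), which rules them out. Hence G = PGL(2,5) (6T14), of order 120.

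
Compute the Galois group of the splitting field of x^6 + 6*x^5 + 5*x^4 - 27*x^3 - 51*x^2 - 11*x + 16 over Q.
The polynomial f is an irreducible sextic over Q, so G = Gal(f/Q) is one of the 16 transitive subgroups 6T1, ..., 6T16 of S_6. The discriminant of f is 30991489 = 5567^2, a perfect square, so G is contained in A_6. The transitive groups of degree 6 contained in A_6 are: A_4 (6T4, order 12), S_4 (6T7, order 24), (C_3 x C_3) : C_4 (6T10, order 36), PSL(2,5) (6T12, order 60), A_6 (6T15, order 360). By Dedekind's theorem, for a prime p not dividing disc(f) the degrees of the irreducible factors of f mod p form the cycle type of an element of G. Factoring f modulo the 21 such primes p <= 79 (skipping 19, which divides the discriminant), each new pattern first appears at: mod 2: f = (x)(x^5 + x^3 + x^2 + x + 1), pattern 5+1; mod 7: f = (x^3 + x^2 + 3x + 1)(x^3 + 5x^2 + 4x + 2), pattern 3+3; mod 61: f = (x + 38)(x + 60)(x^2 + 13x + 60)(x^2 + 17x + 55), pattern 2+2+1+1. No other pattern occurs in this range, so the set of observed cycle types is {5+1, 3+3, 2+2+1+1}. The candidates containing elements of all these cycle types are PSL(2,5) (6T12) of order 60, A_6 (6T15) of order 360; the others are excluded. The observed types are precisely the cycle types that occur in PSL(2,5) (6T12) (apart from the identity). Each of the other remaining candidates has further cycle types, and by the Chebotarev density theorem the matching factorization patterns would occur for a proportion of primes equal to their share of the group: A_6 (6T15) additionally contains elements of type 4+2, 3+1+1+1 (130 of its 360 elements, about 36% of primes). None of the 21 primes tested shows any such pattern (for each of these groups the chance of that is below 10^-4), which rules them out. Hence G = PSL(2,5) (6T12), of order 60.

PSL(2,5)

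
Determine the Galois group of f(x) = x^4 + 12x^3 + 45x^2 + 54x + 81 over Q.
The polynomial is an irreducible quartic over Q and its discriminant is 76527504 = 8748^2, a perfect square, so the Galois group is contained in A_4. The resolvent cubic y^3 - 45*y^2 + 324*y splits completely over Q, which gives the Klein four-group V_4.

4T2: V_4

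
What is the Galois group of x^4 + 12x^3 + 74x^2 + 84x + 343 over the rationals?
The polynomial is an irreducible quartic over Q and its discriminant is 40975828992, which is not a perfect square, so the Galois group is not contained in A_4. The resolvent cubic y^3 - 74*y^2 - 364*y + 45080 has exactly one rational root, so the Galois group is C_4 or D_4. The quartic becomes reducible over Q(sqrt(disc)), so the group is C_4.

C_4, the cyclic group of order 4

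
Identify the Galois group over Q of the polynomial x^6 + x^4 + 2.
S_4 x C_2 (also written S4xC2)

The polynomial f is an irreducible sextic over Q, so G = Gal(f/Q) is one of the 16 transitive subgroups 6T1, ..., 6T16 of S_6. The discriminant of f is -1722368, which is not a perfect square, so G is not contained in A_6. The transitive groups of degree 6 not contained in A_6 are: C_6 (6T1, order 6), S_3 (6T2, order 6), D_6 (6T3, order 12), C_3 x S_3 (6T5, order 18), A_4 x C_2 (6T6, order 24), S_4 (6T8, order 24), S_3 x S_3 (6T9, order 36), S_4 x C_2 (6T11, order 48), (S_3 x S_3) : C_2 (6T13, order 72), PGL(2,5) (6T14, order 120), S_6 (6T16, order 720). By Dedekind's theorem, for a prime p not dividing disc(f) the degrees of the irreducible factors of f mod p form the cycle type of an element of G. Factoring f modulo the 29 such primes p <= 127 (skipping 2, 29, which divide the discriminant), each new pattern first appears at: mod 3: f = (x^3 + x^2 + x + 2)(x^3 + 2x^2 + x + 1), pattern 3+3; mod 5: f = (x^6 + x^4 + 2), pattern 6; mod 7: f = (x + 3)(x + 4)(x^4 + 3x^2 + 6), pattern 4+1+1; mod 17: f = (x + 5)(x + 12)(x^2 + 2x + 15)(x^2 + 15x + 15), pattern 2+2+1+1; mod 23: f = (x^2 + 4)(x^2 + 10x + 14)(x^2 + 13x + 14), pattern 2+2+2; mod 67: f = (x^2 + 14)(x^4 + 54x^2 + 48), pattern 4+2; mod 127: f = (x + 40)(x + 60)(x + 67)(x + 87)(x^2 + 121), pattern 2+1+1+1+1. No other pattern occurs in this range, so the set of observed cycle types is {3+3, 6, 4+1+1, 2+2+1+1, 2+2+2, 4+2, 2+1+1+1+1}. The candidates containing elements of all these cycle types are S_4 x C_2 (6T11) of order 48, S_6 (6T16) of order 720; the others are excluded. The observed types are precisely the cycle types that occur in S_4 x C_2 (6T11) (apart from the identity). Each of the other remaining candidates has further cycle types, and by the Chebotarev density theorem the matching factorization patterns would occur for a proportion of primes equal to their share of the group: S_6 (6T16) additionally contains elements of type 5+1, 3+2+1, 3+1+1+1 (304 of its 720 elements, about 42% of primes). None of the 29 primes tested shows any such pattern (for each of these groups the chance of that is below 10^-4), which rules them out. Hence G = S_4 x C_2 (6T11), of order 48.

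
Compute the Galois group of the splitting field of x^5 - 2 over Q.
The polynomial f is an irreducible quintic over Q, so G = Gal(f/Q) is a transitive subgroup of S_5: one of C_5 (5T1, order 5), D_5 (5T2, order 10), F_20 (5T3, order 20), A_5 (5T4, order 60) or S_5 (5T5, order 120). The discriminant of f is 50000, which is not a perfect square, so G is not contained in A_5. The transitive groups of degree 5 not contained in A_5 are: F_20 (5T3, order 20), S_5 (5T5, order 120). By Dedekind's theorem, for a prime p not dividing disc(f) the degrees of the irreducible factors of f mod p form the cycle type of an element of G. Factoring f modulo the 18 such primes p <= 71 (skipping 2, 5, which divide the discriminant), each new pattern first appears at: mod 3: f = (x + 1)(x^4 + 2x^3 + x^2 + 2x + 1), pattern 4+1; mod 11: f = (x^5 + 9), pattern 5; mod 19: f = (x + 4)(x^2 + 16x + 16)(x^2 + 18x + 16), pattern 2+2+1. No other pattern occurs in this range, so the set of observed cycle types is {4+1, 5, 2+2+1}. The candidates containing elements of all these cycle types are F_20 (5T3) of order 20, S_5 (5T5) of order 120; the others are excluded. The observed types are precisely the cycle types that occur in F_20 (5T3) (apart from the identity). Each of the other remaining candidates has further cycle types, and by the Chebotarev density theorem the matching factorization patterns would occur for a proportion of primes equal to their share of the group: S_5 (5T5) additionally contains elements of type 3+2, 3+1+1, 2+1+1+1 (50 of its 120 elements, about 42% of primes). None of the 18 primes tested shows any such pattern (for each of these groups the chance of that is below 10^-4), which rules them out. Hence G = F_20 (5T3), of order 20.

F_20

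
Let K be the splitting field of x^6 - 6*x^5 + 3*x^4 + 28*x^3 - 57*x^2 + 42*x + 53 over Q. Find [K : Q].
The degree of the splitting field over Q equals the order of the Galois group, so first determine the group. The polynomial f is an irreducible sextic over Q, so G = Gal(f/Q) is one of the 16 transitive subgroups 6T1, ..., 6T16 of S_6. The discriminant of f is -450868486864896, which is not a perfect square, so G is not contained in A_6. The transitive groups of degree 6 not contained in A_6 are: C_6 (6T1, order 6), S_3 (6T2, order 6), D_6 (6T3, order 12), C_3 x S_3 (6T5, order 18), A_4 x C_2 (6T6, order 24), S_4 (6T8, order 24), S_3 x S_3 (6T9, order 36), S_4 x C_2 (6T11, order 48), (S_3 x S_3) : C_2 (6T13, order 72), PGL(2,5) (6T14, order 120), S_6 (6T16, order 720). By Dedekind's theorem, for a prime p not dividing disc(f) the degrees of the irreducible factors of f mod p form the cycle type of an element of G. Factoring f modulo the 33 such primes p <= 149 (skipping 2, 3, which divide the discriminant), each new pattern first appears at: mod 5: f = (x^3 + 3x + 2)(x^3 + 4x^2 + 4), pattern 3+3; mod 7: f = (x^6 + x^5 + 3x^4 + 6x^2 + 4), pattern 6; mod 17: f = (x + 3)(x + 12)(x^2 + 15x + 8)(x^2 + 15x + 15), pattern 2+2+1+1; mod 19: f = (x + 4)(x + 6)(x + 11)(x + 13)(x^2 + 17x + 6), pattern 2+1+1+1+1; mod 71: f = (x^2 + 69x + 4)(x^2 + 69x + 19)(x^2 + 69x + 39), pattern 2+2+2. No other pattern occurs in this range, so the set of observed cycle types is {3+3, 6, 2+2+1+1, 2+1+1+1+1, 2+2+2}. The candidates containing elements of all these cycle types are A_4 x C_2 (6T6) of order 24, S_4 x C_2 (6T11) of order 48, (S_3 x S_3) : C_2 (6T13) of order 72, S_6 (6T16) of order 720; the others are excluded. The observed types are precisely the cycle types that occur in A_4 x C_2 (6T6) (apart from the identity). Each of the other remaining candidates has further cycle types, and by the Chebotarev density theorem the matching factorization patterns would occur for a proportion of primes equal to their share of the group: S_4 x C_2 (6T11) additionally contains elements of type 4+2, 4+1+1 (12 of its 48 elements, about 25% of primes); (S_3 x S_3) : C_2 (6T13) additionally contains elements of type 4+2, 3+2+1, 3+1+1+1 (34 of its 72 elements, about 47% of primes); S_6 (6T16) additionally contains elements of type 5+1, 4+2, 4+1+1, 3+2+1, 3+1+1+1 (484 of its 720 elements, about 67% of primes). None of the 33 primes tested shows any such pattern (for each of these groups the chance of that is below 10^-4), which rules them out. Hence G = A_4 x C_2 (6T6), of order 24. The Galois group A_4 x C_2 (6T6) has order 24, so the splitting field has degree 24 over Q.

24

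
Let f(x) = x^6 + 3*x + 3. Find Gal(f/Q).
The polynomial f is an irreducible sextic over Q, so G = Gal(f/Q) is one of the 16 transitive subgroups 6T1, ..., 6T16 of S_6. The discriminant of f is -9059283, which is not a perfect square, so G is not contained in A_6. The transitive groups of degree 6 not contained in A_6 are: C_6 (6T1, order 6), S_3 (6T2, order 6), D_6 (6T3, order 12), C_3 x S_3 (6T5, order 18), A_4 x C_2 (6T6, order 24), S_4 (6T8, order 24), S_3 x S_3 (6T9, order 36), S_4 x C_2 (6T11, order 48), (S_3 x S_3) : C_2 (6T13, order 72), PGL(2,5) (6T14, order 120), S_6 (6T16, order 720). By Dedekind's theorem, for a prime p not dividing disc(f) the degrees of the irreducible factors of f mod p form the cycle type of an element of G. Factoring f modulo the 28 such primes p <= 127 (skipping 3, 17, 43, which divide the discriminant), each new pattern first appears at: mod 2: f = (x^6 + x + 1), pattern 6; mod 7: f = (x + 6)(x^2 + 3x + 6)(x^3 + 5x^2 + x + 3), pattern 3+2+1; mod 11: f = (x^2 + 2x + 2)(x^4 + 9x^3 + 2x^2 + 7), pattern 4+2; mod 13: f = (x + 5)(x + 10)(x^2 + x + 3)(x^2 + 10x + 6), pattern 2+2+1+1; mod 61: f = (x + 2)(x + 4)(x + 10)(x + 21)(x^2 + 24x + 50), pattern 2+1+1+1+1; mod 97: f = (x + 10)(x + 12)(x + 49)(x^3 + 26x^2 + 60x + 34), pattern 3+1+1+1; mod 113: f = (x^2 + 4x + 10)(x^2 + 45x + 105)(x^2 + 64x + 72), pattern 2+2+2; mod 127: f = (x^3 + 39x^2 + 18x + 106)(x^3 + 88x^2 + 106x + 18), pattern 3+3. No other pattern occurs in this range, so the set of observed cycle types is {6, 3+2+1, 4+2, 2+2+1+1, 2+1+1+1+1, 3+1+1+1, 2+2+2, 3+3}. The candidates containing elements of all these cycle types are (S_3 x S_3) : C_2 (6T13) of order 72, S_6 (6T16) of order 720; the others are excluded. The observed types are precisely the cycle types that occur in (S_3 x S_3) : C_2 (6T13) (apart from the identity). Each of the other remaining candidates has further cycle types, and by the Chebotarev density theorem the matching factorization patterns would occur for a proportion of primes equal to their share of the group: S_6 (6T16) additionally contains elements of type 5+1, 4+1+1 (234 of its 720 elements, about 32% of primes). None of the 28 primes tested shows any such pattern (for each of these groups the chance of that is below 10^-4), which rules them out. Hence G = (S_3 x S_3) : C_2 (6T13), of order 72.

6T13: (S_3 x S_3) : C_2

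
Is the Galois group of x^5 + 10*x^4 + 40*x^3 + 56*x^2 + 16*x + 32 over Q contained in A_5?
The polynomial is irreducible of degree 5 over Q. Its discriminant is 57907609600 = 240640^2, a perfect square. A Galois group lies in the alternating group exactly when the discriminant is a square in Q, so the Galois group (D_5) is contained in A_5.

Yes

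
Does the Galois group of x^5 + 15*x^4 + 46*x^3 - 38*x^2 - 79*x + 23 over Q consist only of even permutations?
The polynomial is irreducible of degree 5 over Q. Its discriminant is 8121314443264 = 2849792^2, a perfect square. A Galois group lies in the alternating group exactly when the discriminant is a square in Q, so the Galois group (C_5) is contained in A_5.

Yes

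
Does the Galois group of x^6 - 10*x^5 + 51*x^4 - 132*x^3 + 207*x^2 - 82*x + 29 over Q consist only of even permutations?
No

The polynomial is irreducible of degree 6 over Q. Its discriminant is -1154968245501952, which is not a perfect square. A Galois group lies in the alternating group exactly when the discriminant is a square in Q, so the Galois group (C_6) is not contained in A_6.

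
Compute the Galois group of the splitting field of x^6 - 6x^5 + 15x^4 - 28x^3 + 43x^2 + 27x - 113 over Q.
S_6

The polynomial f is an irreducible sextic over Q, so G = Gal(f/Q) is one of the 16 transitive subgroups 6T1, ..., 6T16 of S_6. The discriminant of f is 156163399280261, which is not a perfect square, so G is not contained in A_6. The transitive groups of degree 6 not contained in A_6 are: C_6 (6T1, order 6), S_3 (6T2, order 6), D_6 (6T3, order 12), C_3 x S_3 (6T5, order 18), A_4 x C_2 (6T6, order 24), S_4 (6T8, order 24), S_3 x S_3 (6T9, order 36), S_4 x C_2 (6T11, order 48), (S_3 x S_3) : C_2 (6T13, order 72), PGL(2,5) (6T14, order 120), S_6 (6T16, order 720). By Dedekind's theorem, for a prime p not dividing disc(f) the degrees of the irreducible factors of f mod p form the cycle type of an element of G. Factoring f modulo the 4 such primes p <= 7, each new pattern first appears at: mod 2: f = (x^6 + x^4 + x^2 + x + 1), pattern 6; mod 5: f = (x + 2)(x^5 + 2x^4 + x^3 + 3x + 1), pattern 5+1; mod 7: f = (x^2 + 2x + 3)(x^4 + 6x^3 + 3x + 2), pattern 4+2. No other pattern occurs in this range, so the set of observed cycle types is {6, 5+1, 4+2}. Among the candidates above, the only group containing elements of all these cycle types is S_6 (6T16); every other candidate lacks at least one of them. Hence G = S_6 (6T16), of order 720.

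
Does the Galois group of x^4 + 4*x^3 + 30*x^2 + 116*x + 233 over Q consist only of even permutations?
The polynomial is irreducible of degree 4 over Q. Its discriminant is 1358954496 = 36864^2, a perfect square. A Galois group lies in the alternating group exactly when the discriminant is a square in Q, so the Galois group (A_4) is contained in A_4.

Yes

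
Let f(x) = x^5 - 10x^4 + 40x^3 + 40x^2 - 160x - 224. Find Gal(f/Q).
F_20, the Frobenius group of order 20

The polynomial f is an irreducible quintic over Q, so G = Gal(f/Q) is a transitive subgroup of S_5: one of C_5 (5T1, order 5), D_5 (5T2, order 10), F_20 (5T3, order 20), A_5 (5T4, order 60) or S_5 (5T5, order 120). The discriminant of f is 165888000000000, which is not a perfect square, so G is not contained in A_5. The transitive groups of degree 5 not contained in A_5 are: F_20 (5T3, order 20), S_5 (5T5, order 120). By Dedekind's theorem, for a prime p not dividing disc(f) the degrees of the irreducible factors of f mod p form the cycle type of an element of G. Factoring f modulo the 18 such primes p <= 73 (skipping 2, 3, 5, which divide the discriminant), each new pattern first appears at: mod 7: f = (x)(x^4 + 4x^3 + 5x^2 + 5x + 1), pattern 4+1; mod 11: f = (x^5 + x^4 + 7x^3 + 7x^2 + 5x + 7), pattern 5; mod 19: f = (x + 8)(x^2 + 8x + 17)(x^2 + 12x + 14), pattern 2+2+1; mod 41: f = (x + 3)(x + 9)(x + 15)(x + 21)(x + 24), pattern 1+1+1+1+1. No other pattern occurs in this range, so the set of observed cycle types is {4+1, 5, 2+2+1, 1+1+1+1+1}. The candidates containing elements of all these cycle types are F_20 (5T3) of order 20, S_5 (5T5) of order 120; the others are excluded. The observed types are precisely the cycle types that occur in F_20 (5T3). Each of the other remaining candidates has further cycle types, and by the Chebotarev density theorem the matching factorization patterns would occur for a proportion of primes equal to their share of the group: S_5 (5T5) additionally contains elements of type 3+2, 3+1+1, 2+1+1+1 (50 of its 120 elements, about 42% of primes). None of the 18 primes tested shows any such pattern (for each of these groups the chance of that is below 10^-4), which rules them out. Hence G = F_20 (5T3), of order 20.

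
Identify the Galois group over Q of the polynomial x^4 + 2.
The polynomial is an irreducible quartic over Q and its discriminant is 2048, which is not a perfect square, so the Galois group is not contained in A_4. The resolvent cubic y^3 - 8*y has exactly one rational root, so the Galois group is C_4 or D_4. The quartic remains irreducible over Q(sqrt(disc)), so the group is D_4.

D_4 (also written D4)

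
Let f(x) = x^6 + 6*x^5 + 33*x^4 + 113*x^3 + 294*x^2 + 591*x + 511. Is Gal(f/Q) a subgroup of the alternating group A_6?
No

The polynomial is irreducible of degree 6 over Q. Its discriminant is -401254544639403, which is not a perfect square. A Galois group lies in the alternating group exactly when the discriminant is a square in Q, so the Galois group (C_3 x S_3) is not contained in A_6.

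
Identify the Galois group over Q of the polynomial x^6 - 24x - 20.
A_6, the alternating group on 6 letters

The polynomial f is an irreducible sextic over Q, so G = Gal(f/Q) is one of the 16 transitive subgroups 6T1, ..., 6T16 of S_6. The discriminant of f is 746496000000 = 864000^2, a perfect square, so G is contained in A_6. The transitive groups of degree 6 contained in A_6 are: A_4 (6T4, order 12), S_4 (6T7, order 24), (C_3 x C_3) : C_4 (6T10, order 36), PSL(2,5) (6T12, order 60), A_6 (6T15, order 360). By Dedekind's theorem, for a prime p not dividing disc(f) the degrees of the irreducible factors of f mod p form the cycle type of an element of G. Factoring f modulo the 6 such primes p <= 23 (skipping 2, 3, 5, which divide the discriminant), each new pattern first appears at: mod 7: f = (x + 4)(x^5 + 3x^4 + 2x^3 + 6x^2 + 4x + 2), pattern 5+1; mod 23: f = (x + 2)(x + 11)(x + 16)(x^3 + 17x^2 + 13x + 7), pattern 3+1+1+1. No other pattern occurs in this range, so the set of observed cycle types is {5+1, 3+1+1+1}. Among the candidates above, the only group containing elements of all these cycle types is A_6 (6T15) — each of A_4 (6T4), S_4 (6T7), (C_3 x C_3) : C_4 (6T10), PSL(2,5) (6T12) lacks at least one of them. Hence G = A_6 (6T15), of order 360.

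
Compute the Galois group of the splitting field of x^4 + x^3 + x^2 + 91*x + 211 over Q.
The polynomial is an irreducible quartic over Q and its discriminant is 25425125, which is not a perfect square, so the Galois group is not contained in A_4. The resolvent cubic y^3 - y^2 - 753*y - 7648 has exactly one rational root, so the Galois group is C_4 or D_4. The quartic becomes reducible over Q(sqrt(disc)), so the group is C_4.

C_4 (order 4)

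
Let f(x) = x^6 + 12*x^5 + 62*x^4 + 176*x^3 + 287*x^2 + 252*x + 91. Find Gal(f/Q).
A_4, A_4 acting on 6 points

The polynomial f is an irreducible sextic over Q, so G = Gal(f/Q) is one of the 16 transitive subgroups 6T1, ..., 6T16 of S_6. The discriminant of f is 153664 = 392^2, a perfect square, so G is contained in A_6. The transitive groups of degree 6 contained in A_6 are: A_4 (6T4, order 12), S_4 (6T7, order 24), (C_3 x C_3) : C_4 (6T10, order 36), PSL(2,5) (6T12, order 60), A_6 (6T15, order 360). By Dedekind's theorem, for a prime p not dividing disc(f) the degrees of the irreducible factors of f mod p form the cycle type of an element of G. Factoring f modulo the 33 such primes p <= 149 (skipping 2, 7, which divide the discriminant), each new pattern first appears at: mod 3: f = (x^3 + x^2 + x + 2)(x^3 + 2x^2 + 2x + 2), pattern 3+3; mod 13: f = (x)(x + 4)(x^2 + 4x + 2)(x^2 + 4x + 12), pattern 2+2+1+1. No other pattern occurs in this range, so the set of observed cycle types is {3+3, 2+2+1+1}. The candidates containing elements of all these cycle types are A_4 (6T4) of order 12, S_4 (6T7) of order 24, (C_3 x C_3) : C_4 (6T10) of order 36, PSL(2,5) (6T12) of order 60, A_6 (6T15) of order 360; the others are excluded. The observed types are precisely the cycle types that occur in A_4 (6T4) (apart from the identity). Each of the other remaining candidates has further cycle types, and by the Chebotarev density theorem the matching factorization patterns would occur for a proportion of primes equal to their share of the group: S_4 (6T7) additionally contains elements of type 4+2 (6 of its 24 elements, about 25% of primes); (C_3 x C_3) : C_4 (6T10) additionally contains elements of type 4+2, 3+1+1+1 (22 of its 36 elements, about 61% of primes); PSL(2,5) (6T12) additionally contains elements of type 5+1 (24 of its 60 elements, about 40% of primes); A_6 (6T15) additionally contains elements of type 5+1, 4+2, 3+1+1+1 (274 of its 360 elements, about 76% of primes). None of the 33 primes tested shows any such pattern (for each of these groups the chance of that is below 10^-4), which rules them out. Hence G = A_4 (6T4), of order 12.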